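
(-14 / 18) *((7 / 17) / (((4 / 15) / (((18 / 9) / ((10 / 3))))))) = -49 / 68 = -0.72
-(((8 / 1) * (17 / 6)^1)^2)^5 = -2113922820157210624 / 59049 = -35799468579606.95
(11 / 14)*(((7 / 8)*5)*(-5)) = -275 / 16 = -17.19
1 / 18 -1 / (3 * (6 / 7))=-1 / 3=-0.33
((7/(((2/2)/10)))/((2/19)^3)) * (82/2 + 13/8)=81862165/32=2558192.66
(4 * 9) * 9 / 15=108 / 5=21.60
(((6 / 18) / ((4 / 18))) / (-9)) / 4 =-1 / 24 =-0.04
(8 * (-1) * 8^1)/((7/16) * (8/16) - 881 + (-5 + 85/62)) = 63488/877335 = 0.07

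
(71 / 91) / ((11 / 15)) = 1065 / 1001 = 1.06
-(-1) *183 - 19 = 164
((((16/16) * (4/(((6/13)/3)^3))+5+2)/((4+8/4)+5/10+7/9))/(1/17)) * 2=676566/131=5164.63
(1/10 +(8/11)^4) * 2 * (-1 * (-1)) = 55601/73205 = 0.76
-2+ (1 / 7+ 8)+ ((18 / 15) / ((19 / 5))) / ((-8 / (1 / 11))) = 35927 / 5852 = 6.14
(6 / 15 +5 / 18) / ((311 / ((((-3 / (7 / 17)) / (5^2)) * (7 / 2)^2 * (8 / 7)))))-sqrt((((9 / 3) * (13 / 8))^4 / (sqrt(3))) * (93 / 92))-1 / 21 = -1521 * 3^(1 / 4) * sqrt(713) / 2944-15378 / 272125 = -18.21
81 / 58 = 1.40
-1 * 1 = -1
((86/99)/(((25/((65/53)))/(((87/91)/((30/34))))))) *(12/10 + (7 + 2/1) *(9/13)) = 975154/2842125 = 0.34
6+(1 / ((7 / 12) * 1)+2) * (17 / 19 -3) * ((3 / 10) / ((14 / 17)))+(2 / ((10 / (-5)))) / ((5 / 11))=0.95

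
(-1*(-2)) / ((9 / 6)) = 4 / 3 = 1.33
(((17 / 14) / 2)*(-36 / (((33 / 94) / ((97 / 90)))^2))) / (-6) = 353336177 / 10291050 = 34.33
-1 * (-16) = 16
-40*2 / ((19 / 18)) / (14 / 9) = -6480 / 133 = -48.72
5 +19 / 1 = 24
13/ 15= 0.87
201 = 201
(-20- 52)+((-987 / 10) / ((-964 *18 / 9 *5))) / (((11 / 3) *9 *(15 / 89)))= -1145202719 / 15906000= -72.00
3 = 3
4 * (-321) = -1284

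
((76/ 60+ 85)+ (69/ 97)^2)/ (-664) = -12246661/ 93713640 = -0.13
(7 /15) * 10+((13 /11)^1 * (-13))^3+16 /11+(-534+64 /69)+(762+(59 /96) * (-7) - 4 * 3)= -3338243691 /979616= -3407.71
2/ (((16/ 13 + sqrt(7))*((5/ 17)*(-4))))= -0.44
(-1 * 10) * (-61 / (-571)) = -610 / 571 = -1.07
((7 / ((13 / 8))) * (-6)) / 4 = -84 / 13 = -6.46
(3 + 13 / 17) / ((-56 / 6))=-48 / 119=-0.40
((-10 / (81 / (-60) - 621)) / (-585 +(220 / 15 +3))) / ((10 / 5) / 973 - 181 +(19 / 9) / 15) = 729750 / 4659967743439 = 0.00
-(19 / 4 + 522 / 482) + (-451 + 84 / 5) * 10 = -4191311 / 964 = -4347.83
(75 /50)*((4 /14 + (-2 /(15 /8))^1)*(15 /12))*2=-41 /14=-2.93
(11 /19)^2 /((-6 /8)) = -484 /1083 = -0.45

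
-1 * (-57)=57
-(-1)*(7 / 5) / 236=7 / 1180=0.01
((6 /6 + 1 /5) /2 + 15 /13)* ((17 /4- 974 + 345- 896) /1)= -346731 /130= -2667.16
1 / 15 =0.07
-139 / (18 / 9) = -139 / 2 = -69.50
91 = 91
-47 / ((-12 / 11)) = 517 / 12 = 43.08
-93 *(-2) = 186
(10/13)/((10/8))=8/13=0.62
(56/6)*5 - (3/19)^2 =50513/1083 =46.64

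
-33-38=-71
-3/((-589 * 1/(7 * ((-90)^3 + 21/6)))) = -30617853/1178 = -25991.39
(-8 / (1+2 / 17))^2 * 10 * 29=5363840 / 361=14858.28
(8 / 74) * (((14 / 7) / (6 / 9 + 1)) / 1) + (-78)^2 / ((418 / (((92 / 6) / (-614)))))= -2774658 / 11870155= -0.23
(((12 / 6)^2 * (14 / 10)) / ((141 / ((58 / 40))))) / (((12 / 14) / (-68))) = -48314 / 10575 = -4.57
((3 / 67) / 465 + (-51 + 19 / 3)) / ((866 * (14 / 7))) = -1391587 / 53960460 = -0.03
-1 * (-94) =94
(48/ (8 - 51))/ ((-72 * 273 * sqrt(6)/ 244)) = 244 * sqrt(6)/ 105651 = 0.01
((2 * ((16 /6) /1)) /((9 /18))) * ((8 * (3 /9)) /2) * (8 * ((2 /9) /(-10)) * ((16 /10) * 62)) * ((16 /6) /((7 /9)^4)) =-109707264 /60025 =-1827.69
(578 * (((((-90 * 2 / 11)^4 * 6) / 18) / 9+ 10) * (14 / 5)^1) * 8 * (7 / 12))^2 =781888843718669117030656 / 1929229929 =405285462331571.12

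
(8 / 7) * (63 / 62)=36 / 31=1.16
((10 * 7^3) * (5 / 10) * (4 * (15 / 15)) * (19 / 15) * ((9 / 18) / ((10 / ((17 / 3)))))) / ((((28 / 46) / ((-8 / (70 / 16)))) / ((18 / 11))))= -3328192 / 275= -12102.52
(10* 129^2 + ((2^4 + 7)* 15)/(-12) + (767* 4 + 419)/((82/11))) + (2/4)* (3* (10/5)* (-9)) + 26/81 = 2216067955/13284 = 166822.34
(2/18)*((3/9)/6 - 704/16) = -791/162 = -4.88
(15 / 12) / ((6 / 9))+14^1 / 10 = 131 / 40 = 3.28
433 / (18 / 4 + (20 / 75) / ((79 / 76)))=1026210 / 11273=91.03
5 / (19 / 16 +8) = 80 / 147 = 0.54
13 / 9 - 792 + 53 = -6638 / 9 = -737.56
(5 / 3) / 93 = 5 / 279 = 0.02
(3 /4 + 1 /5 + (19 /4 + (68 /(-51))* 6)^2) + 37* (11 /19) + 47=121499 /1520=79.93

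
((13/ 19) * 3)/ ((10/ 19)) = 39/ 10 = 3.90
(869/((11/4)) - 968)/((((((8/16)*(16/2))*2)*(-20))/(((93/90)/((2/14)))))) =35371/1200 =29.48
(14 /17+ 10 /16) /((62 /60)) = 2955 /2108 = 1.40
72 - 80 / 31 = 2152 / 31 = 69.42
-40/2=-20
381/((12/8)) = 254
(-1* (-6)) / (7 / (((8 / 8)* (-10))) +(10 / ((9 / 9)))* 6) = 60 / 593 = 0.10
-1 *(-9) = 9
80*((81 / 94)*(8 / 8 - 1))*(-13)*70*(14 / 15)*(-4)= 0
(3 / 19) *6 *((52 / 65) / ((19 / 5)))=72 / 361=0.20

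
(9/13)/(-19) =-9/247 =-0.04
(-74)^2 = 5476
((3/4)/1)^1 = 3/4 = 0.75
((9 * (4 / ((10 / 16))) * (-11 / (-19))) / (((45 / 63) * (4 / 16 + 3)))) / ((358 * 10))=22176 / 5526625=0.00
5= 5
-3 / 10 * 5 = -3 / 2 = -1.50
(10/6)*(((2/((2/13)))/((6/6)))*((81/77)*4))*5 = 35100/77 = 455.84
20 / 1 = 20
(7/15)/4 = 7/60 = 0.12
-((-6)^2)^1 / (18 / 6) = -12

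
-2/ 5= -0.40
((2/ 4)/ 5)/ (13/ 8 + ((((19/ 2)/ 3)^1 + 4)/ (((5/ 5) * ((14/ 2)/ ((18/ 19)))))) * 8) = 532/ 49925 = 0.01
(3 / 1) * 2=6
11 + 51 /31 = 392 /31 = 12.65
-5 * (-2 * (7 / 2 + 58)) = 615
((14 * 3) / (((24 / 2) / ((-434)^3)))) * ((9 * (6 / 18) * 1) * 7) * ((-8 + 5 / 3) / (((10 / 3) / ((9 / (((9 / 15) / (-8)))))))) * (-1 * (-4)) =-5479631656128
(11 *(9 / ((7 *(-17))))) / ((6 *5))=-33 / 1190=-0.03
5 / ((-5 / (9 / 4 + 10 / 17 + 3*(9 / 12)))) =-173 / 34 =-5.09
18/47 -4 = -170/47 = -3.62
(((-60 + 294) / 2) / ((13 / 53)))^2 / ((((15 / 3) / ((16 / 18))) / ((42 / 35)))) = 1213488 / 25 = 48539.52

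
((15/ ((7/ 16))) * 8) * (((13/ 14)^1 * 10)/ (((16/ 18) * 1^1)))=140400/ 49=2865.31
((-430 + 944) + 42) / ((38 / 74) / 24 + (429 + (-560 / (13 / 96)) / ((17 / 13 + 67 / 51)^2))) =-3.22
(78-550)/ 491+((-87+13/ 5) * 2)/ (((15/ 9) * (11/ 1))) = -1373012/ 135025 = -10.17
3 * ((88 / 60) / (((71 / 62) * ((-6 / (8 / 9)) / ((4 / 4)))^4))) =349184 / 188661555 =0.00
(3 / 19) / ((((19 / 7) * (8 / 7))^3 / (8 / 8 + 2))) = 1058841 / 66724352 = 0.02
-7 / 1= -7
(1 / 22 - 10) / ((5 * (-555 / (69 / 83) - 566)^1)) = 5037 / 3121030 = 0.00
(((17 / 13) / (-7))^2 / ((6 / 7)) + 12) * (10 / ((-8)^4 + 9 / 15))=2136625 / 72694167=0.03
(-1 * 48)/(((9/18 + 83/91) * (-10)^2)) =-2184/6425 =-0.34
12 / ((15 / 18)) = 72 / 5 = 14.40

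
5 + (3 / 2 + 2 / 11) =147 / 22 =6.68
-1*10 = -10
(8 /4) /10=1 /5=0.20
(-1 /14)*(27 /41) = -27 /574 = -0.05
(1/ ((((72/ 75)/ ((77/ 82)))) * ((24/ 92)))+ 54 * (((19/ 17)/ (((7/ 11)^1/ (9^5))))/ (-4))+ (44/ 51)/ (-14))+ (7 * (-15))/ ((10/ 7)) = -281055805981/ 200736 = -1400126.56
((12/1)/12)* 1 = 1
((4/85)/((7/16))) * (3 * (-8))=-1536/595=-2.58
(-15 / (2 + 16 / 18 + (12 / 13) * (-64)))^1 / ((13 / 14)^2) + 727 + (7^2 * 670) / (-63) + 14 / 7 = 80068771 / 384579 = 208.20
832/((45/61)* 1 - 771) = -25376/23493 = -1.08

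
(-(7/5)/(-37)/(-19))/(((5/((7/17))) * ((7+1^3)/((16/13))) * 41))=-0.00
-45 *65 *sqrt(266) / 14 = -2925 *sqrt(266) / 14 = -3407.52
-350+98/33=-11452/33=-347.03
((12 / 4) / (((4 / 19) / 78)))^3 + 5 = 10985463607 / 8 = 1373182950.88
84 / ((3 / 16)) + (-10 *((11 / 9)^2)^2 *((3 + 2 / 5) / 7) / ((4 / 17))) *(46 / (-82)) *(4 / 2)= 940905863 / 1883007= 499.68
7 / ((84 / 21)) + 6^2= 151 / 4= 37.75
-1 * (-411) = 411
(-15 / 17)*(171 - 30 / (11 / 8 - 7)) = -2645 / 17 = -155.59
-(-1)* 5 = 5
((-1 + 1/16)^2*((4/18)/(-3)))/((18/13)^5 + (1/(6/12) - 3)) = -371293/23320704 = -0.02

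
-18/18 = -1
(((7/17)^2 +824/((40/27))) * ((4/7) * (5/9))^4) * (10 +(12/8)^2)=6431632000/92910321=69.22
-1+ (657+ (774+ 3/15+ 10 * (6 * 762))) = 235751/5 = 47150.20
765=765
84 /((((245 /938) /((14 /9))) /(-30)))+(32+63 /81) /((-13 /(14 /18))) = -15805489 /1053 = -15009.96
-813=-813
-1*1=-1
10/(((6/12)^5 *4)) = 80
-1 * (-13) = 13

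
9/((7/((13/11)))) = 117/77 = 1.52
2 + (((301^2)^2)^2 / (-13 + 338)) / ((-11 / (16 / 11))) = -1078082378376232279766 / 39325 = -27414682221900375.84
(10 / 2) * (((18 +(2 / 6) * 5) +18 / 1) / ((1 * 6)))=565 / 18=31.39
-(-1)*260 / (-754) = -10 / 29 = -0.34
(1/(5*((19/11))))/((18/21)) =77/570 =0.14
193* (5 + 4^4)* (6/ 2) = 151119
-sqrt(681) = -26.10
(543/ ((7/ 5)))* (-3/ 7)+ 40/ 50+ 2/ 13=-526387/ 3185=-165.27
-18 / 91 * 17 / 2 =-153 / 91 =-1.68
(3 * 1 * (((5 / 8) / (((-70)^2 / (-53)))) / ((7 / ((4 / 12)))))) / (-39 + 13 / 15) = 159 / 6278272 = 0.00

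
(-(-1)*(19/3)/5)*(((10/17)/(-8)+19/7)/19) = 419/2380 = 0.18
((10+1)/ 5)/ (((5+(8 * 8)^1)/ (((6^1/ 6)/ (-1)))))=-0.03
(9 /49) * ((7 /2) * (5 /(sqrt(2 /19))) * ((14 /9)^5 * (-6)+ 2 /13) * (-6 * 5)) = 174300725 * sqrt(38) /66339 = 16196.53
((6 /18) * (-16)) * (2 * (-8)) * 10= 853.33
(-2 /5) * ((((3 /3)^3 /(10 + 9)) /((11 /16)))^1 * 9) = -288 /1045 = -0.28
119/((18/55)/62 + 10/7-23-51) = -1420265/866077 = -1.64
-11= -11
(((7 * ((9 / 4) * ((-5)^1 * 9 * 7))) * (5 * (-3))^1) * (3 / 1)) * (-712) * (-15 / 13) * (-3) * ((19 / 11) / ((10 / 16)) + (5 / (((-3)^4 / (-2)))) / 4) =-16540509825 / 11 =-1503682711.36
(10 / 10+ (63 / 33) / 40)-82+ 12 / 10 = -79.75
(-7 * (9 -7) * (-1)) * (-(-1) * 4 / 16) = 7 / 2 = 3.50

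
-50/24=-2.08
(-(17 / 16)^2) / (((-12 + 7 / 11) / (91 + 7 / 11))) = 18207 / 2000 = 9.10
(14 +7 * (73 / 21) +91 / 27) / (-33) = -1126 / 891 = -1.26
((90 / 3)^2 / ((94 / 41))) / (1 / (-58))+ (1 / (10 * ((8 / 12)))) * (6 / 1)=-10700577 / 470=-22767.19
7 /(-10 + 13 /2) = -2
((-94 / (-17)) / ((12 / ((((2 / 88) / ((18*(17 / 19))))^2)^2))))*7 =42875609 / 3351942682142072832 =0.00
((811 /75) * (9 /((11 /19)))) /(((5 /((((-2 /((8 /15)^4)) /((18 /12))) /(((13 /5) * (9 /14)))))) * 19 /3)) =-3831975 /73216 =-52.34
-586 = -586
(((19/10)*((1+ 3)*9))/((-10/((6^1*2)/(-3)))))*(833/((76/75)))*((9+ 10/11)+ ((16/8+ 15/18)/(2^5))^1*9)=169514667/704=240787.88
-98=-98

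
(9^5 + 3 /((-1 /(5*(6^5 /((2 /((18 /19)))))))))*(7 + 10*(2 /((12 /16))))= 2429757 /19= 127881.95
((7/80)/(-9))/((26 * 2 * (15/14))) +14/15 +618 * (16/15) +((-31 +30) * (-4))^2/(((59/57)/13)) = 14265722869/16567200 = 861.08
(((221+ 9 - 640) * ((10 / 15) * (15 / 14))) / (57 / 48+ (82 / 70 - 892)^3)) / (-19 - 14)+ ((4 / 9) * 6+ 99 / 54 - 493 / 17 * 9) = -8209899351424308271 / 32007404877280734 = -256.50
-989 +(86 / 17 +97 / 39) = -650704 / 663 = -981.45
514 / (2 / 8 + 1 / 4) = 1028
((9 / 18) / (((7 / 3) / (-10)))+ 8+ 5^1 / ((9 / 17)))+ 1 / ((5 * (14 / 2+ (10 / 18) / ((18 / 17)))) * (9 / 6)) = 5882384 / 383985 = 15.32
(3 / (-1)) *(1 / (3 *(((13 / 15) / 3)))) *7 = -315 / 13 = -24.23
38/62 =19/31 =0.61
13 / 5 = 2.60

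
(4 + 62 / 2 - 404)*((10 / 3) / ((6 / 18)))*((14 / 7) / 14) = -3690 / 7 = -527.14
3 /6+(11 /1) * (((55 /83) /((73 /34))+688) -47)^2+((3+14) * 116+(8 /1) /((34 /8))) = 5649332952773703 /1248190354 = 4526018.76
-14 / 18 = -7 / 9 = -0.78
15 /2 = 7.50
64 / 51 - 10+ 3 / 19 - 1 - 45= -54.59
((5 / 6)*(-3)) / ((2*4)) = -5 / 16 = -0.31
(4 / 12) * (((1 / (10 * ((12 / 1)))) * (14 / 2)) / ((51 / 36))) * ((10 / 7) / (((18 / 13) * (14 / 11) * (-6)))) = -143 / 77112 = -0.00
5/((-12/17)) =-85/12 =-7.08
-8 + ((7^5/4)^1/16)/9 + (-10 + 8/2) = 8743/576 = 15.18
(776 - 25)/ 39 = 751/ 39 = 19.26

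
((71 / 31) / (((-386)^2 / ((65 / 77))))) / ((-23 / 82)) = -189215 / 4090014698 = -0.00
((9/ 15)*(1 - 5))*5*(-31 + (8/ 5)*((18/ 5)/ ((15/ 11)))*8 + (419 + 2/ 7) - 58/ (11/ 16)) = -39005976/ 9625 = -4052.57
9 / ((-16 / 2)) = -9 / 8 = -1.12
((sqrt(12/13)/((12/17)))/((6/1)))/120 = 17 * sqrt(39)/56160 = 0.00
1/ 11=0.09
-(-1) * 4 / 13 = 4 / 13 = 0.31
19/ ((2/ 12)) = 114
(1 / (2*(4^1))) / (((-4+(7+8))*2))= 1 / 176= 0.01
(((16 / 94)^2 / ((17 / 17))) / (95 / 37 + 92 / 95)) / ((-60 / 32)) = -359936 / 82366983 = -0.00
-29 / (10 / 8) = -116 / 5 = -23.20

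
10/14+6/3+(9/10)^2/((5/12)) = 4076/875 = 4.66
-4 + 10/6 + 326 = 971/3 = 323.67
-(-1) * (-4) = -4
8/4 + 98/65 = 228/65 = 3.51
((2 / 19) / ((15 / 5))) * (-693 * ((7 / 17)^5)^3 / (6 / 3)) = -1096686708796833 / 54386037978686500067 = -0.00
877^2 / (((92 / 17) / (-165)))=-2157406845 / 92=-23450074.40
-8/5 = -1.60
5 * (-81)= -405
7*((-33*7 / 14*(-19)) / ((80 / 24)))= 13167 / 20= 658.35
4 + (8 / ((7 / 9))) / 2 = 64 / 7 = 9.14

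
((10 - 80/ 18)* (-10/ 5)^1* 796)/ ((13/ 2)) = -1360.68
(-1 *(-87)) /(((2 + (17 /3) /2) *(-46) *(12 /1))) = -3 /92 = -0.03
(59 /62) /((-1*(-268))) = 59 /16616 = 0.00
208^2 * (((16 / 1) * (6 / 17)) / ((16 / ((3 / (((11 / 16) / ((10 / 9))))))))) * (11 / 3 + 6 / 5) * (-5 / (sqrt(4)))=-505323520 / 561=-900754.94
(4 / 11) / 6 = 2 / 33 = 0.06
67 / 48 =1.40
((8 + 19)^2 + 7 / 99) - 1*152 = 57130 / 99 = 577.07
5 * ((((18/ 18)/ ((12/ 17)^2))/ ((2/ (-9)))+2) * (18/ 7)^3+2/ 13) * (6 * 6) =-21491.62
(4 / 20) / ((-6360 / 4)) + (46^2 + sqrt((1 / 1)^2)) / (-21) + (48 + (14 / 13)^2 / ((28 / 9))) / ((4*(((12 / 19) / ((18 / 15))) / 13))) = 190886887 / 964600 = 197.89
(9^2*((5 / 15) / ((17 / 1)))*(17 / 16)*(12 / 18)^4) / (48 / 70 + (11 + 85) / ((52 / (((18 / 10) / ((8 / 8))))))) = 455 / 5472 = 0.08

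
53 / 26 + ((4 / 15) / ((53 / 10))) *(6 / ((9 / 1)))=25697 / 12402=2.07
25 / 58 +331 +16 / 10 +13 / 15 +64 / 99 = 9604763 / 28710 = 334.54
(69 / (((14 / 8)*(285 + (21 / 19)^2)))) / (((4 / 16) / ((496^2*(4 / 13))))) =65365467136 / 1567111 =41710.81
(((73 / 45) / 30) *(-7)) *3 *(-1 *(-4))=-4.54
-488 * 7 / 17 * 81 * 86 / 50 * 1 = -11897928 / 425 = -27995.12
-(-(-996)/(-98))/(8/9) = 2241/196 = 11.43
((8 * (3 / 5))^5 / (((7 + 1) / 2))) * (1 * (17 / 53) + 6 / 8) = 112969728 / 165625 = 682.08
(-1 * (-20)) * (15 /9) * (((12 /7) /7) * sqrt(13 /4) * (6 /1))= 1200 * sqrt(13) /49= 88.30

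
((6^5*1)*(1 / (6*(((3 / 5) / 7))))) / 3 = 5040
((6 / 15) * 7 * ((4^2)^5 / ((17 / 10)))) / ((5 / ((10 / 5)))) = 690826.54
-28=-28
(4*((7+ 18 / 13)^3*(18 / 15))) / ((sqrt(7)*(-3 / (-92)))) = 32795.04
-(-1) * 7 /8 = 0.88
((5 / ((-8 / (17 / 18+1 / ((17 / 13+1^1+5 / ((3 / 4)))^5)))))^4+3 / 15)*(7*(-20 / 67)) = -10516502398761282568150839203124023244915040880493341761 / 15658769180789449412315625000000000000000000000000000000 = -0.67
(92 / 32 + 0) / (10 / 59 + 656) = 1357 / 309712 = 0.00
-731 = -731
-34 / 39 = -0.87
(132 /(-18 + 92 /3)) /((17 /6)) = 3.68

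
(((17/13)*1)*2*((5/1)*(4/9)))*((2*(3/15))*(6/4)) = 136/39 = 3.49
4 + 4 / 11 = 48 / 11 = 4.36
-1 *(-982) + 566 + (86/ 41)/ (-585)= 37128694/ 23985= 1548.00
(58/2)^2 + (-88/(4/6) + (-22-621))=66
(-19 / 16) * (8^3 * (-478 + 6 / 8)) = 290168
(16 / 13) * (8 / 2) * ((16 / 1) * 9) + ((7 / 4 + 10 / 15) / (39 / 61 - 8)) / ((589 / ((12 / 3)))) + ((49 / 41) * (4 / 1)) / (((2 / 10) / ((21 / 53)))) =16100791638283 / 22412276367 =718.39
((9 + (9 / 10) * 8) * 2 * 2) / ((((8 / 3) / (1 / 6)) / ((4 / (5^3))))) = 81 / 625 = 0.13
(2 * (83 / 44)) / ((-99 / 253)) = -1909 / 198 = -9.64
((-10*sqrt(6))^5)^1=-3600000*sqrt(6)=-8818163.07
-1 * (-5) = 5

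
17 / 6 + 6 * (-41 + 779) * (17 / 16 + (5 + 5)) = 587851 / 12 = 48987.58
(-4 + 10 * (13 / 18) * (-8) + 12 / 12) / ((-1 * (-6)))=-547 / 54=-10.13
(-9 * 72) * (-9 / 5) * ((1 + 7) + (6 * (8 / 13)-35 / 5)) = 355752 / 65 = 5473.11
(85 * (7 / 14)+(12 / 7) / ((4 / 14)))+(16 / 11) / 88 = 11741 / 242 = 48.52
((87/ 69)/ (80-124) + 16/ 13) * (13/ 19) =15815/ 19228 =0.82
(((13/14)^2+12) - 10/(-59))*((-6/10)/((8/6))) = -1356291/231280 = -5.86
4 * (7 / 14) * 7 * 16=224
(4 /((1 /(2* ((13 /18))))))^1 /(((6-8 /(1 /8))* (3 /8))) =-208 /783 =-0.27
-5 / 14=-0.36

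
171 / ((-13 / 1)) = -171 / 13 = -13.15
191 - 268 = -77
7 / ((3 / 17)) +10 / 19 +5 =2576 / 57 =45.19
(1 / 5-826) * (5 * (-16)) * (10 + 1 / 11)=7333104 / 11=666645.82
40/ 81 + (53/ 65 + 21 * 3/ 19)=462662/ 100035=4.63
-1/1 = -1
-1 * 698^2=-487204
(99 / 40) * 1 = 99 / 40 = 2.48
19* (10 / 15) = 38 / 3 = 12.67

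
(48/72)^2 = 4/9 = 0.44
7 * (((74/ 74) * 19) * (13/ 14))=247/ 2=123.50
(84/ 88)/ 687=7/ 5038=0.00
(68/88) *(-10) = -85/11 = -7.73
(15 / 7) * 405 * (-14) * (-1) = 12150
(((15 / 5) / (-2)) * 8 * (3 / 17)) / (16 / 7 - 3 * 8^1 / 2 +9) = 252 / 85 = 2.96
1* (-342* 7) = -2394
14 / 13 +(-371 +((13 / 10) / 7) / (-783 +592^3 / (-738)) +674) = 28785109386049 / 94663906610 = 304.08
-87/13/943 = -87/12259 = -0.01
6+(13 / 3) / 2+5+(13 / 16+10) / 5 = 3679 / 240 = 15.33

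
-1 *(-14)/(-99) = -14/99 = -0.14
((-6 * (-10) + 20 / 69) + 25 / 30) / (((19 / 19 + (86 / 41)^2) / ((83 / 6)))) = 1176876505 / 7515756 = 156.59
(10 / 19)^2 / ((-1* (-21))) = 100 / 7581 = 0.01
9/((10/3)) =27/10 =2.70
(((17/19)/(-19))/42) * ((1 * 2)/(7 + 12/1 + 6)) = -17/189525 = -0.00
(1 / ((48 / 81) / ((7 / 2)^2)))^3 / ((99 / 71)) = 18268183773 / 2883584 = 6335.24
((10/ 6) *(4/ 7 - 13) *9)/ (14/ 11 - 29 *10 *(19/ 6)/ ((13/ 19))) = 559845/ 4026743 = 0.14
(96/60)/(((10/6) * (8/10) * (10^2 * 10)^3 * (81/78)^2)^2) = 28561/36905625000000000000000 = 0.00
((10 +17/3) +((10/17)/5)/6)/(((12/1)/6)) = 7.84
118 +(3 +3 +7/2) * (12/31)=121.68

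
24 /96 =1 /4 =0.25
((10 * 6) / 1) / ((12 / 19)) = 95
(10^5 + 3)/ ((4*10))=100003/ 40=2500.08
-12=-12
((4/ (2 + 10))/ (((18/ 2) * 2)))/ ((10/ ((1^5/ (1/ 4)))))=1/ 135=0.01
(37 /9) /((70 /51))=629 /210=3.00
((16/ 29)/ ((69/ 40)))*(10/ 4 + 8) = 2240/ 667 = 3.36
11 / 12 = 0.92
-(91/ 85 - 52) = 4329/ 85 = 50.93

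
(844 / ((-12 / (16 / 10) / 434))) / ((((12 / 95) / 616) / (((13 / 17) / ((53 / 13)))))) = -362262348448 / 8109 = -44674108.82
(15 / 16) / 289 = 15 / 4624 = 0.00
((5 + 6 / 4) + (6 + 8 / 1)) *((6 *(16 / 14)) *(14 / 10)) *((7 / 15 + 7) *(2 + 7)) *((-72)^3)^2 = 46060574915690496 / 25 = 1842422996627619.84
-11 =-11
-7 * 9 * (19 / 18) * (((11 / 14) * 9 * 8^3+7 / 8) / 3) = -3853219 / 48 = -80275.40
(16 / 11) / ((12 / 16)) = 64 / 33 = 1.94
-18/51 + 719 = 12217/17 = 718.65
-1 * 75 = -75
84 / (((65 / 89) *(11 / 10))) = 14952 / 143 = 104.56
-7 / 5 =-1.40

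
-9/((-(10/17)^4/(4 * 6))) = 2255067/1250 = 1804.05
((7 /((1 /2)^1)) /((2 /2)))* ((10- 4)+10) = 224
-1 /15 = -0.07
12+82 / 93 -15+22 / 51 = -889 / 527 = -1.69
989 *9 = 8901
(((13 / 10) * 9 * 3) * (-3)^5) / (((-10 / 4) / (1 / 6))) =568.62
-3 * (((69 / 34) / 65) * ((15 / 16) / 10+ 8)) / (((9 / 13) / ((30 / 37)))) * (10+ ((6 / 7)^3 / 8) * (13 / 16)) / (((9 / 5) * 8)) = -6351565 / 10235904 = -0.62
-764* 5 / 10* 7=-2674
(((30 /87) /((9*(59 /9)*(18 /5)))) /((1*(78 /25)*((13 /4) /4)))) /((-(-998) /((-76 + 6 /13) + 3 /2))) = -2406250 /50645909691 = -0.00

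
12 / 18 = 2 / 3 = 0.67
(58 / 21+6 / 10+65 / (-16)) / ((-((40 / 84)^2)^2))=10900197 / 800000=13.63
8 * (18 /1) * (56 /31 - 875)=-125739.87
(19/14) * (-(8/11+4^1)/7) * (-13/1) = 6422/539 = 11.91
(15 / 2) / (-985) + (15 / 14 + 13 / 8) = 29663 / 11032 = 2.69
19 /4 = 4.75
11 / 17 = 0.65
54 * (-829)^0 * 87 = 4698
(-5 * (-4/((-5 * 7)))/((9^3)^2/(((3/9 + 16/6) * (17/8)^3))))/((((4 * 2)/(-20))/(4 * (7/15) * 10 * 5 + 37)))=0.01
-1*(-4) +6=10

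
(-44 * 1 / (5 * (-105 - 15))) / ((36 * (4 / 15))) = 11 / 1440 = 0.01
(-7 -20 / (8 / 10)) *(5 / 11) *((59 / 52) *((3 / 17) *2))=-14160 / 2431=-5.82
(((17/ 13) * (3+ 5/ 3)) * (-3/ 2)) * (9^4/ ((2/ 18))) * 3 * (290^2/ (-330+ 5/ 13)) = 354573892260/ 857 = 413738497.39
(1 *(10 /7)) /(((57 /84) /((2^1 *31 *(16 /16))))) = 130.53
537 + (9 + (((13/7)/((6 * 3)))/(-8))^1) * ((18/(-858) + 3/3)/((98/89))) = 274949903/504504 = 544.99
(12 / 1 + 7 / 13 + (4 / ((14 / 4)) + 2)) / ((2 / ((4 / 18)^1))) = 1427 / 819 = 1.74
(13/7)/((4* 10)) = 0.05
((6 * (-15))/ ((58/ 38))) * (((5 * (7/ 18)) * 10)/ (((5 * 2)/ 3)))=-9975/ 29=-343.97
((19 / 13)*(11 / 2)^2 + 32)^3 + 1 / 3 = 186721272649 / 421824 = 442652.08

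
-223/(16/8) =-223/2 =-111.50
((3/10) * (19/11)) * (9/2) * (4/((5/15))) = 1539/55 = 27.98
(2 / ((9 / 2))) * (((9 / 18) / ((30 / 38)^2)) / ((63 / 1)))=0.01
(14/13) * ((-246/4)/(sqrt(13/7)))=-861 * sqrt(91)/169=-48.60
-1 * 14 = -14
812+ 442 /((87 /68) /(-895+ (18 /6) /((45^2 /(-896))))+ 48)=1621665124204 /1974729819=821.21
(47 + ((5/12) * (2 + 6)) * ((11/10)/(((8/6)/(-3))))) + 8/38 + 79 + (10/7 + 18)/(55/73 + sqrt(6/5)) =724744 * sqrt(30)/117943 + 849863795/8963668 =128.47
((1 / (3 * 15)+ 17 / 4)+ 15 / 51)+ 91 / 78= 17543 / 3060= 5.73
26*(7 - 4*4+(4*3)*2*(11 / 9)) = 1586 / 3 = 528.67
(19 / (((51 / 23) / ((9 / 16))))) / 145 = 1311 / 39440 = 0.03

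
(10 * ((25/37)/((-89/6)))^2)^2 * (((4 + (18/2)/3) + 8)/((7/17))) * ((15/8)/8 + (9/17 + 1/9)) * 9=101649462890625/823123427943607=0.12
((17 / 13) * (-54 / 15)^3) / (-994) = 49572 / 807625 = 0.06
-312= -312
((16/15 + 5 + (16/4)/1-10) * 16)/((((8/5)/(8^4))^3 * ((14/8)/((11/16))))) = 147639500800/21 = 7030452419.05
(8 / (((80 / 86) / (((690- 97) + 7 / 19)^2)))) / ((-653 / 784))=-4284898898112 / 1178665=-3635383.16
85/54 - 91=-89.43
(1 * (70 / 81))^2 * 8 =5.97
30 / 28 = 1.07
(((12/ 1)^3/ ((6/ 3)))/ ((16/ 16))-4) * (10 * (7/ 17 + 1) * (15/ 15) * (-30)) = -6192000/ 17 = -364235.29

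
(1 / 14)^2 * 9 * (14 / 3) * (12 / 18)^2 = 2 / 21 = 0.10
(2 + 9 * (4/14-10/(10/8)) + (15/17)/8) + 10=-54567/952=-57.32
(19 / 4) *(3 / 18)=19 / 24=0.79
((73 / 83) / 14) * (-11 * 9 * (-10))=36135 / 581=62.19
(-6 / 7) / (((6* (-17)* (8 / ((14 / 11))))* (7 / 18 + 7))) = 9 / 49742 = 0.00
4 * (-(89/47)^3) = -2819876/103823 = -27.16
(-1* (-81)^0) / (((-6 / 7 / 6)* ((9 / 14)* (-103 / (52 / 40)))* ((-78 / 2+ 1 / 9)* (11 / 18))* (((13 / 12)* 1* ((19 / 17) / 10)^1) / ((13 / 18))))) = 18564 / 538175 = 0.03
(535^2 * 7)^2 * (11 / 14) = 6308205798125 / 2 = 3154102899062.50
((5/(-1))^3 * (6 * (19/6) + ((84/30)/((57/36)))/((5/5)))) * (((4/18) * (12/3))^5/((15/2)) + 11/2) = -97408558805/6731586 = -14470.37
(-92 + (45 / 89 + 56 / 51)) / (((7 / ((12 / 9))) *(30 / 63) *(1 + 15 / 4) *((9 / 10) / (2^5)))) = -210078208 / 776169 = -270.66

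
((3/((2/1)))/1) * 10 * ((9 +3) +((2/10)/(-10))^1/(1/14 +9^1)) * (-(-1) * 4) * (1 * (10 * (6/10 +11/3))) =19503616/635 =30714.36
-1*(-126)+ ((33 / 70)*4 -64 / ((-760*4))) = 85058 / 665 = 127.91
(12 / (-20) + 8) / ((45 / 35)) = 259 / 45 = 5.76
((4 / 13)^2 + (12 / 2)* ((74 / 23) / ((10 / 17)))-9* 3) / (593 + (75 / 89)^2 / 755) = 0.01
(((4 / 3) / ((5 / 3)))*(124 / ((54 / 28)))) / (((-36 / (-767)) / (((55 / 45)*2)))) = 29293264 / 10935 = 2678.85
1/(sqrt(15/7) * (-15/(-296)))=296 * sqrt(105)/225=13.48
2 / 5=0.40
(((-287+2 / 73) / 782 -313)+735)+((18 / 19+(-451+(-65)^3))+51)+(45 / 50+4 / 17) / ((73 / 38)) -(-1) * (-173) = -87655918081 / 319010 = -274774.83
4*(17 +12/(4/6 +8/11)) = 2356/23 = 102.43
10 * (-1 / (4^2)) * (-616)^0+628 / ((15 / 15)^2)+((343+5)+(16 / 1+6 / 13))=103151 / 104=991.84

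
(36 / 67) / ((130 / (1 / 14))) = 9 / 30485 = 0.00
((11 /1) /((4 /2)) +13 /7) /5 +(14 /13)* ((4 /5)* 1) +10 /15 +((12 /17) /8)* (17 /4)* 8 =16379 /2730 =6.00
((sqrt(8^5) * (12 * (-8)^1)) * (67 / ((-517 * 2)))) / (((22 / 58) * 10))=5968896 * sqrt(2) / 28435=296.86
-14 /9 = -1.56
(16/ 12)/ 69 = 4/ 207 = 0.02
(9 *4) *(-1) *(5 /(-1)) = 180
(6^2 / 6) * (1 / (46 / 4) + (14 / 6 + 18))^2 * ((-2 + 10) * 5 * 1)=158822480 / 1587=100077.18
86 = 86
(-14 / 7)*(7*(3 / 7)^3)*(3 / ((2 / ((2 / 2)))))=-81 / 49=-1.65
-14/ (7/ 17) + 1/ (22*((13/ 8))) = -4858/ 143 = -33.97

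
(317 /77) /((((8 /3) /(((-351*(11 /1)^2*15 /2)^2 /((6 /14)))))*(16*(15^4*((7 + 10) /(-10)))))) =-5775758703 /21760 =-265430.09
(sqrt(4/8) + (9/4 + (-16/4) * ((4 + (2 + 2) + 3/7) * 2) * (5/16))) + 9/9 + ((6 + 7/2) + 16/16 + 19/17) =-2953/476 + sqrt(2)/2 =-5.50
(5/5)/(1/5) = 5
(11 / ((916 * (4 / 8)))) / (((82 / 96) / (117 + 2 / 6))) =30976 / 9389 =3.30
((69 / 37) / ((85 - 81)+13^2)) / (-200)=-69 / 1280200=-0.00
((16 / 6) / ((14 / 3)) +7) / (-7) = -53 / 49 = -1.08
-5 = -5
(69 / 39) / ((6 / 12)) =46 / 13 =3.54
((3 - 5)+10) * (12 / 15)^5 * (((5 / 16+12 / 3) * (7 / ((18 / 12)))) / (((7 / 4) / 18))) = 1695744 / 3125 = 542.64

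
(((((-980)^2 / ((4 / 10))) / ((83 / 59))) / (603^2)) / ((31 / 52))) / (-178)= -3683134000 / 83265370173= -0.04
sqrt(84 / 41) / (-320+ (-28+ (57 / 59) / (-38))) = -236 * sqrt(861) / 1683747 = -0.00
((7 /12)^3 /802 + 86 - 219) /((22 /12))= -184318505 /2540736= -72.55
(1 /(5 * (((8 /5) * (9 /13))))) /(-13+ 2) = -0.02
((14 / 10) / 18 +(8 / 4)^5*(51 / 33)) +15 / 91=4477217 / 90090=49.70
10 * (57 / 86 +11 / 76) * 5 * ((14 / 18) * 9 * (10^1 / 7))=329875 / 817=403.76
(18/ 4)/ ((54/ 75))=25/ 4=6.25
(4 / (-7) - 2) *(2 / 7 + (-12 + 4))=972 / 49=19.84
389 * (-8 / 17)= -3112 / 17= -183.06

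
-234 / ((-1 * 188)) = 1.24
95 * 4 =380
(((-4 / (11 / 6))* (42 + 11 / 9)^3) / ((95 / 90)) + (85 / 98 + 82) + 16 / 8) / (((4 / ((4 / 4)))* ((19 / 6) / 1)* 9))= -92251613761 / 63043596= -1463.30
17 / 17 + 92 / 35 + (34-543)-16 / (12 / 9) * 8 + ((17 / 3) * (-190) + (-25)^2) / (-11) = -647159 / 1155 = -560.31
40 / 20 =2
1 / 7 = 0.14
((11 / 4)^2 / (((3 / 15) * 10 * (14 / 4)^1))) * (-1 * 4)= -121 / 28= -4.32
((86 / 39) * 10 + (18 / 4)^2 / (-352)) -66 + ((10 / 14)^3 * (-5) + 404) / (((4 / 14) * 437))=-47956420691 / 1175830656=-40.79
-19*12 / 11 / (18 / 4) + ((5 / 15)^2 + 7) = 248 / 99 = 2.51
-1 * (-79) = 79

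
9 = 9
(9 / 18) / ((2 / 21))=21 / 4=5.25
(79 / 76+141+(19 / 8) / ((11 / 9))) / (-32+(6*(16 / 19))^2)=-4574041 / 205568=-22.25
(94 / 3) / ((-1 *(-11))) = 94 / 33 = 2.85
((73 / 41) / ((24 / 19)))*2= 1387 / 492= 2.82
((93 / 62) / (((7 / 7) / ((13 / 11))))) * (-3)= -117 / 22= -5.32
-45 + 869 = 824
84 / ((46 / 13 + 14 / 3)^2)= 31941 / 25600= 1.25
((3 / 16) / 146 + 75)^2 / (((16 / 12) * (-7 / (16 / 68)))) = -13155467661 / 92767232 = -141.81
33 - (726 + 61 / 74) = -51343 / 74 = -693.82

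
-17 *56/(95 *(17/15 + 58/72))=-34272/6631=-5.17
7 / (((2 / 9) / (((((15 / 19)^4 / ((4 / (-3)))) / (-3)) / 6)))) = 1063125 / 2085136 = 0.51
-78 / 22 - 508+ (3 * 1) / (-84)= -157567 / 308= -511.58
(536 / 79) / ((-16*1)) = -67 / 158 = -0.42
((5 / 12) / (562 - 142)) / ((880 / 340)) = 17 / 44352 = 0.00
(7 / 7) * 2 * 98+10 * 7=266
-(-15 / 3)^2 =-25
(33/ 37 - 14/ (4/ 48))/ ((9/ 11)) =-7557/ 37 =-204.24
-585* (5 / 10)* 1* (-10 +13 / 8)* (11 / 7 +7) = 587925 / 28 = 20997.32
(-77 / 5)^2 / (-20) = -5929 / 500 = -11.86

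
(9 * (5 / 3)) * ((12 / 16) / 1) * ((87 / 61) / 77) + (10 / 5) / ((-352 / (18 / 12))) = 30039 / 150304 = 0.20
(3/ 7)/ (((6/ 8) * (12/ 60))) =20/ 7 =2.86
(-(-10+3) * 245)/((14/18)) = 2205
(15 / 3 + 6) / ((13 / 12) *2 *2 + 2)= 33 / 19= 1.74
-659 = -659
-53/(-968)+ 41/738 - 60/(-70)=58999/60984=0.97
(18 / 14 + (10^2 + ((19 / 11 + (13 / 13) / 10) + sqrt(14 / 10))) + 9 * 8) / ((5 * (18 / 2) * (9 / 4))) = 1.74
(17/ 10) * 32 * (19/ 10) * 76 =196384/ 25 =7855.36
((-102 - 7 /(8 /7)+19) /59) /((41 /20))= -3565 /4838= -0.74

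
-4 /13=-0.31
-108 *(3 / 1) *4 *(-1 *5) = 6480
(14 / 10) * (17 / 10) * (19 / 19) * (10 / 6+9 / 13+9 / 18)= 26537 / 3900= 6.80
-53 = -53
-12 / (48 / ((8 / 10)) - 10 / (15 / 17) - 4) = -18 / 67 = -0.27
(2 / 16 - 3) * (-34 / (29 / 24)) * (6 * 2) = 28152 / 29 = 970.76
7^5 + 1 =16808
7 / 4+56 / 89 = 847 / 356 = 2.38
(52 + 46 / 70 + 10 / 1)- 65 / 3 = 4304 / 105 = 40.99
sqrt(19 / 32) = sqrt(38) / 8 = 0.77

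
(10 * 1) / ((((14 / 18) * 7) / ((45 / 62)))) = 2025 / 1519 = 1.33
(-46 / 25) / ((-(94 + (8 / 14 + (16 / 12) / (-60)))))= 2898 / 148915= 0.02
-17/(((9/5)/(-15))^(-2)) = -153/625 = -0.24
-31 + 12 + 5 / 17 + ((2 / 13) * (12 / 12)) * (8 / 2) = -3998 / 221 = -18.09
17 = 17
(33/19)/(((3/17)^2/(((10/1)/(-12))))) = -15895/342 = -46.48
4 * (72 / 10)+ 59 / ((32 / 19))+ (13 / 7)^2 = 527477 / 7840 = 67.28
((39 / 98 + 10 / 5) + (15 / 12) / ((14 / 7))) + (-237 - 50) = -111319 / 392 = -283.98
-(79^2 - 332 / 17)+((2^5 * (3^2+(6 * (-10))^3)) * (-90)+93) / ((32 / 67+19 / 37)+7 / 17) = 10869576589713 / 24514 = 443402814.30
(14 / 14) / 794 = 1 / 794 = 0.00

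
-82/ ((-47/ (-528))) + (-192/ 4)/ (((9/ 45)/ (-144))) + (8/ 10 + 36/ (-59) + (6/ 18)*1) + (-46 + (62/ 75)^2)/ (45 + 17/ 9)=36903578244868/ 1097068125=33638.37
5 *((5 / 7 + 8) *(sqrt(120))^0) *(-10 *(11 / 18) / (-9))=16775 / 567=29.59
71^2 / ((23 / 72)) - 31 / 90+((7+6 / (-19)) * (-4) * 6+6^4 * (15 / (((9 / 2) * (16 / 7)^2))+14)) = 5441798107 / 157320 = 34590.63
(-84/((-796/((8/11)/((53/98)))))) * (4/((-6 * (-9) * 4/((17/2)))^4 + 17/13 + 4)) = 23834888896/17509923301800743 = 0.00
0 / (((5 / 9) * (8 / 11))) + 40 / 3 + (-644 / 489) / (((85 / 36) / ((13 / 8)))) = 516526 / 41565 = 12.43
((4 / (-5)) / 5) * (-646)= 2584 / 25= 103.36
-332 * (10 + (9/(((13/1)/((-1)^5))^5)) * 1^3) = -1232689772/371293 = -3319.99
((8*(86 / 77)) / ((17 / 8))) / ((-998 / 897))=-2468544 / 653191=-3.78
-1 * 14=-14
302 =302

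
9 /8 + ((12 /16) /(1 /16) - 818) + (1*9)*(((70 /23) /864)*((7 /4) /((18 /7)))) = -804.85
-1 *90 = -90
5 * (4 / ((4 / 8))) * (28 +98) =5040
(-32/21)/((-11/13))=1.80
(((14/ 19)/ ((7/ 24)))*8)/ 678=64/ 2147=0.03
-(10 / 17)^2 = -100 / 289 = -0.35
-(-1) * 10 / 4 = 5 / 2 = 2.50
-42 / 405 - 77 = -10409 / 135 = -77.10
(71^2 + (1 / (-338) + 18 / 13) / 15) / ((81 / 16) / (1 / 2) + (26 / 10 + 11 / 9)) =306700044 / 848549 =361.44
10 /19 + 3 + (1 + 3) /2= 5.53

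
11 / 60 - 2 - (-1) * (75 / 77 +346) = 1594627 / 4620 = 345.16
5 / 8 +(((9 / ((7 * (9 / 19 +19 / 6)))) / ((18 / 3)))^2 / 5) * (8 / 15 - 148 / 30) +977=1650035216709 / 1687805000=977.62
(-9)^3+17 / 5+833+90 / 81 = 4883 / 45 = 108.51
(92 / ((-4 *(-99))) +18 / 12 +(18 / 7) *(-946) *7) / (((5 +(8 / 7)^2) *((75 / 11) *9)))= -165188849 / 3754350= -44.00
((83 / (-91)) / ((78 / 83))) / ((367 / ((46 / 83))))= -1909 / 1302483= -0.00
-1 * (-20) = 20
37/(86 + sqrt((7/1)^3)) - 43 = -300097/7053 - 259* sqrt(7)/7053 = -42.65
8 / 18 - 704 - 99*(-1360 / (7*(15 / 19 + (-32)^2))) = -840009164 / 1226673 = -684.79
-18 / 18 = -1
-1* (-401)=401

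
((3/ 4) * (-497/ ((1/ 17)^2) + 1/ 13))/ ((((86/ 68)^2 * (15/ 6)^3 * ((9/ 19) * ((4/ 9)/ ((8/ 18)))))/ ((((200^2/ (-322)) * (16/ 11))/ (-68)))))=-280722452480/ 11609871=-24179.64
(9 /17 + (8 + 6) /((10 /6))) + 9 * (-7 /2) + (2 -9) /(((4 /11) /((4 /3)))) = -48.24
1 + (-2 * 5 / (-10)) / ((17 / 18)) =2.06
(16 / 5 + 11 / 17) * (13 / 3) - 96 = -6743 / 85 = -79.33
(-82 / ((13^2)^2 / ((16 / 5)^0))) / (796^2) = -41 / 9048353288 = -0.00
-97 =-97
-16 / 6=-8 / 3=-2.67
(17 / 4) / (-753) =-17 / 3012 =-0.01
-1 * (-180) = 180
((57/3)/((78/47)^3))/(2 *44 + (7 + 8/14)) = 13808459/317475288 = 0.04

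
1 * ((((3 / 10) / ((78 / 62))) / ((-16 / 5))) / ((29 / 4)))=-31 / 3016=-0.01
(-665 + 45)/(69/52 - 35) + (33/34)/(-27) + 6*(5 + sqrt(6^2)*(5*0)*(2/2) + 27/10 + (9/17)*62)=41212553/157590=261.52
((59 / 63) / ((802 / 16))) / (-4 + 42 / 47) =-11092 / 1844199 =-0.01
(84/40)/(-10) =-21/100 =-0.21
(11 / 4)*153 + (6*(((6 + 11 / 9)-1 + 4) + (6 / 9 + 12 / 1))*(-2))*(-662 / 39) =2378863 / 468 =5083.04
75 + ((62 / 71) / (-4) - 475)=-56831 / 142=-400.22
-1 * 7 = -7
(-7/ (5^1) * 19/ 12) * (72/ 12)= -133/ 10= -13.30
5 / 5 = 1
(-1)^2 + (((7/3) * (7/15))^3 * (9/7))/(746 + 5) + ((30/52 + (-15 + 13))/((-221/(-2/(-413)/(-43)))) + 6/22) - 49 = -47.73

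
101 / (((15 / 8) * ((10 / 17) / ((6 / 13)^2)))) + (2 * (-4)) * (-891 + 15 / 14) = 211134012 / 29575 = 7138.94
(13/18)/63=13/1134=0.01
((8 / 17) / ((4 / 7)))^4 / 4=9604 / 83521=0.11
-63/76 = -0.83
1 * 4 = 4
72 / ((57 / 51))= 64.42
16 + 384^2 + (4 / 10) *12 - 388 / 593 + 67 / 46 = 20114470167 / 136390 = 147477.60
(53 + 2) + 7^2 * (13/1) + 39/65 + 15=3538/5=707.60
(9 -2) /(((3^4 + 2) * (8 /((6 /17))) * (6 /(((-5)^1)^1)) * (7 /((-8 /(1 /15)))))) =75 /1411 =0.05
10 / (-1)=-10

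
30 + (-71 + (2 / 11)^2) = -4957 / 121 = -40.97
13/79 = 0.16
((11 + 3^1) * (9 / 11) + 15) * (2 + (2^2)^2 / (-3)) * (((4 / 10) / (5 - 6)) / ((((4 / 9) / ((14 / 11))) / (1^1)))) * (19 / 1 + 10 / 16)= 959427 / 484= 1982.29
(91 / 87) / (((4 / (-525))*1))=-15925 / 116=-137.28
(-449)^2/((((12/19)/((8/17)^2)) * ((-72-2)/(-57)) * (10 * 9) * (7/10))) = 582223688/673659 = 864.27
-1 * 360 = -360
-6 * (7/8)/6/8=-7/64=-0.11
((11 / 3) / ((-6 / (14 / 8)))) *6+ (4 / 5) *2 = -289 / 60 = -4.82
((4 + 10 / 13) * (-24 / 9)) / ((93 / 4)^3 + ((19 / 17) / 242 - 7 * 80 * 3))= -65297408 / 55902378363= -0.00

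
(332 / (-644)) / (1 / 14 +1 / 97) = -16102 / 2553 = -6.31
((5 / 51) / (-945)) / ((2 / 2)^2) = -1 / 9639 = -0.00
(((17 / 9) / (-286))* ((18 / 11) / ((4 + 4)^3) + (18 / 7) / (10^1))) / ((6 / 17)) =-823939 / 169128960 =-0.00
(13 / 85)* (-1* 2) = -0.31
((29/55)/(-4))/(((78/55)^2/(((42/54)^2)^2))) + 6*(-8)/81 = -98447963/159668496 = -0.62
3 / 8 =0.38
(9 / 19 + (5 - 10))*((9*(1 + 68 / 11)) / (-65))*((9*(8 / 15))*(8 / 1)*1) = 11740032 / 67925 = 172.84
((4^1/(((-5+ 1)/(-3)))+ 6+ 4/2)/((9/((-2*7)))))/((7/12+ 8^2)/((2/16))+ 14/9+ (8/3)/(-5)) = -0.03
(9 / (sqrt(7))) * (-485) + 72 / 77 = 72 / 77 - 4365 * sqrt(7) / 7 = -1648.88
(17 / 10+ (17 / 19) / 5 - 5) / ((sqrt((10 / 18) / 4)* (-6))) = 1.40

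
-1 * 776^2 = -602176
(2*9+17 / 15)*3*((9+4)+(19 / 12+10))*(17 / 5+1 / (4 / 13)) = 2252089 / 240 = 9383.70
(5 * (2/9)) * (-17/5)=-34/9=-3.78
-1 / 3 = -0.33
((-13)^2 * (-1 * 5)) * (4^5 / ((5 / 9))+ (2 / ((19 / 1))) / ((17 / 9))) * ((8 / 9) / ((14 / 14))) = -447190224 / 323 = -1384489.86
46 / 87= 0.53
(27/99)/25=3/275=0.01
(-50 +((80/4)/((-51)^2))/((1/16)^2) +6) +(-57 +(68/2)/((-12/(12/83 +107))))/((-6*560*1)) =-20273623217/483577920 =-41.92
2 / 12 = 1 / 6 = 0.17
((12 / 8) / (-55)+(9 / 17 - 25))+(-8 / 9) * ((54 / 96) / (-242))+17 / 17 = -23.50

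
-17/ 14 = -1.21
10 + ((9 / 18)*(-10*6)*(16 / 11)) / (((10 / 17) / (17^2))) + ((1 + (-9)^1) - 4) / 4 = -235747 / 11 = -21431.55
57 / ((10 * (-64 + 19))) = -0.13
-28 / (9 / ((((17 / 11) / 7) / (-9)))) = 68 / 891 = 0.08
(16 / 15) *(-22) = -352 / 15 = -23.47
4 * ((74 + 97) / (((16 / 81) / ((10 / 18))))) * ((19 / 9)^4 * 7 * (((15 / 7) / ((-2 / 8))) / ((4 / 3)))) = -61902475 / 36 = -1719513.19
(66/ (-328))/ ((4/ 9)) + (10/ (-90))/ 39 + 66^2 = 1002890233/ 230256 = 4355.54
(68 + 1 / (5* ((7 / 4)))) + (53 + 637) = 26534 / 35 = 758.11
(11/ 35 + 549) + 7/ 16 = 307861/ 560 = 549.75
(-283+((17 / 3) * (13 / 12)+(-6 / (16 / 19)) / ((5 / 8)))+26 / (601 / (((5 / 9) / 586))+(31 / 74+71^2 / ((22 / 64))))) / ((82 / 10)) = -5073013924561 / 144309164028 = -35.15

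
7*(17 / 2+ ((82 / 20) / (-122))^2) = 88571567 / 1488400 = 59.51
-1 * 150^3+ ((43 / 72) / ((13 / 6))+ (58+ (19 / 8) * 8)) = -526487945 / 156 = -3374922.72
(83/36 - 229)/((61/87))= -236669/732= -323.32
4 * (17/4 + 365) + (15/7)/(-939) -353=2462679/2191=1124.00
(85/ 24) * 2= 85/ 12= 7.08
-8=-8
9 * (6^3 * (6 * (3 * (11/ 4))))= 96228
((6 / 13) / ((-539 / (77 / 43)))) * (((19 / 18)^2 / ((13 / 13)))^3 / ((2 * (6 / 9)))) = -47045881 / 29575518336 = -0.00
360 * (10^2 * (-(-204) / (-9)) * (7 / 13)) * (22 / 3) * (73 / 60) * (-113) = 17276705600 / 39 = 442992451.28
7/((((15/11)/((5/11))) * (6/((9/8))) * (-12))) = -7/192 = -0.04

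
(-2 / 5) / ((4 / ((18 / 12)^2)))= -9 / 40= -0.22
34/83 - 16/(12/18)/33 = -290/913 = -0.32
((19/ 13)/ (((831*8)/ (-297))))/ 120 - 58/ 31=-66853997/ 35721920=-1.87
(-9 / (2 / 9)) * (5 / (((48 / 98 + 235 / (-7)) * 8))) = 19845 / 25936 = 0.77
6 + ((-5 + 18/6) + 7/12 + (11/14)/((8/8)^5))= 451/84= 5.37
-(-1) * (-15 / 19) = -15 / 19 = -0.79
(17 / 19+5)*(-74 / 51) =-8288 / 969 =-8.55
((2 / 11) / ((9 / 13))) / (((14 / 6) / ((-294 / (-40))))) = 0.83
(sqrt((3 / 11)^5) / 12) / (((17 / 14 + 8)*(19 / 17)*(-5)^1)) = -119*sqrt(33) / 10874270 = -0.00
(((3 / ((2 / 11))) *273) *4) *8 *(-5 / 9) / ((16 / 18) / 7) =-630630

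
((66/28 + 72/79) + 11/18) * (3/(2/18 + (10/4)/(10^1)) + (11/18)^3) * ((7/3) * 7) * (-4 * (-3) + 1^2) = 87471951917/12439656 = 7031.70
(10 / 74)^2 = 25 / 1369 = 0.02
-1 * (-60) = 60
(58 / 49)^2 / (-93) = -3364 / 223293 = -0.02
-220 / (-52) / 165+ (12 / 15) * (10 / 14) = 163 / 273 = 0.60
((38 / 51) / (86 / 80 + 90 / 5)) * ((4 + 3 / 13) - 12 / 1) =-153520 / 505869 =-0.30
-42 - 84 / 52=-567 / 13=-43.62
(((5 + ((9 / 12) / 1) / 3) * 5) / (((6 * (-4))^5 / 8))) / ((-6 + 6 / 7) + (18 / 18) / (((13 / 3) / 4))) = 0.00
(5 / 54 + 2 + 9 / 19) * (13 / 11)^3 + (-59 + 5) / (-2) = 42656063 / 1365606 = 31.24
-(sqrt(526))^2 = -526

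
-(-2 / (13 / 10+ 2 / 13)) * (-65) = -16900 / 189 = -89.42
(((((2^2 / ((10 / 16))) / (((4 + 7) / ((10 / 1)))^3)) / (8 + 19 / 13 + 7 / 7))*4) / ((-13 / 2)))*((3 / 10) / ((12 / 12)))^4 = -1296 / 565675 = -0.00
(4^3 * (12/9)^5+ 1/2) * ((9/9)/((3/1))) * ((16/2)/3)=240.17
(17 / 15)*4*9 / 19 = 204 / 95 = 2.15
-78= -78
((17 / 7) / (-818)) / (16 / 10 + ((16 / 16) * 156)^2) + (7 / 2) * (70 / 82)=2.99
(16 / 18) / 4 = 0.22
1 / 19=0.05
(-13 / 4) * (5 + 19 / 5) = -143 / 5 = -28.60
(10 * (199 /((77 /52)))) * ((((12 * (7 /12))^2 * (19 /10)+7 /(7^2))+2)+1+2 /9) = 628879004 /4851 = 129639.04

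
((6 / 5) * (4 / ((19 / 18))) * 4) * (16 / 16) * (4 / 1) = 72.76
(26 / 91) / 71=2 / 497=0.00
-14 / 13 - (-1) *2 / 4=-15 / 26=-0.58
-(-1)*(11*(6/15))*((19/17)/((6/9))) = 627/85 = 7.38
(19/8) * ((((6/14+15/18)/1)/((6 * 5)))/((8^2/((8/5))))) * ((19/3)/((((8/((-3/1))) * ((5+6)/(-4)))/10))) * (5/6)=19133/1064448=0.02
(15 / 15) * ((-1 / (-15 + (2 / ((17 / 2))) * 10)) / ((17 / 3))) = 3 / 215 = 0.01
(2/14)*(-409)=-409/7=-58.43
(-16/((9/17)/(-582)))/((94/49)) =9168.91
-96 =-96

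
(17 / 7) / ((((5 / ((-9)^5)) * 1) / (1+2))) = -3011499 / 35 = -86042.83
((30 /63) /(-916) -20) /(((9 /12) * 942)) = -192365 /6795117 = -0.03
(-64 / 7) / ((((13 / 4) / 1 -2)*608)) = -8 / 665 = -0.01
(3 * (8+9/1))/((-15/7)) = -119/5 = -23.80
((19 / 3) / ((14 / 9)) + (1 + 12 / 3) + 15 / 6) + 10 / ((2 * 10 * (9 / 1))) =1465 / 126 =11.63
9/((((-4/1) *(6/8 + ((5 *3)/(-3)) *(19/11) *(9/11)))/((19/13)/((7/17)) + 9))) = 414546/92729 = 4.47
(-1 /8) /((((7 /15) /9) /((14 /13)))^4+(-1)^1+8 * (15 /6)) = -664301250 /100973818561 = -0.01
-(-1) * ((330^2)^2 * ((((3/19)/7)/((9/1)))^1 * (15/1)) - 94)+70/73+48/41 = 177473041079256/398069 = 445834870.54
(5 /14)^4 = 625 /38416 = 0.02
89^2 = 7921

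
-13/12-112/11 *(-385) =47027/12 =3918.92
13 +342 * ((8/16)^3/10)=691/40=17.28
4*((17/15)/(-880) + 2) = 7.99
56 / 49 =8 / 7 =1.14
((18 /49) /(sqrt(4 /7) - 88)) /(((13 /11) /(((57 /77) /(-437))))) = 9 * sqrt(7) /463249969 + 396 /66178567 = 0.00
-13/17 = -0.76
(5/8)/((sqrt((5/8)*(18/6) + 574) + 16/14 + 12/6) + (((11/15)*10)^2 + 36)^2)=12961138050/167211555291377 - 1607445*sqrt(9214)/668846221165508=0.00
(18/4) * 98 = 441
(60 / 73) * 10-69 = -4437 / 73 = -60.78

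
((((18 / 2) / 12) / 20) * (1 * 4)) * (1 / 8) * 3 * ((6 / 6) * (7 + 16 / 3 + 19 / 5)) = 363 / 400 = 0.91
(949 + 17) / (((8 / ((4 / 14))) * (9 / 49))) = 1127 / 6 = 187.83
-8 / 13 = -0.62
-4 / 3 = -1.33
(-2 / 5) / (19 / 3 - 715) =3 / 5315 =0.00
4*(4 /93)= 16 /93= 0.17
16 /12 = 4 /3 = 1.33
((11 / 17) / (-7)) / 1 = -0.09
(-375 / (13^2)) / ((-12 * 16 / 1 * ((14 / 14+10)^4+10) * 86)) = 125 / 13628008576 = 0.00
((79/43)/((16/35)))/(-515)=-553/70864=-0.01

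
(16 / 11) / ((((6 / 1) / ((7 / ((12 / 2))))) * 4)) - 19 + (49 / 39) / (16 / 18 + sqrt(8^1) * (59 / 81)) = -18.50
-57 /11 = -5.18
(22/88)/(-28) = -0.01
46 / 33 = 1.39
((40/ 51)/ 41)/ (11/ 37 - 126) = -1480/ 9725241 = -0.00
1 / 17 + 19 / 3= 326 / 51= 6.39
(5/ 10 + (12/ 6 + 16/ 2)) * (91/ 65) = 147/ 10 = 14.70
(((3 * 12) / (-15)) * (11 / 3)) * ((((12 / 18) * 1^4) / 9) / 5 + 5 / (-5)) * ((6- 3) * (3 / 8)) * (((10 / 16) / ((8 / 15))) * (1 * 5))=7315 / 128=57.15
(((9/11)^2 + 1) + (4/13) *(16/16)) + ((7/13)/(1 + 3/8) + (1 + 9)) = 19456/1573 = 12.37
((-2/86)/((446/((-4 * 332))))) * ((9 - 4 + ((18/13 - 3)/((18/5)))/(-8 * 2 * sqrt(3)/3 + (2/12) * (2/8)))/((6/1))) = 0.06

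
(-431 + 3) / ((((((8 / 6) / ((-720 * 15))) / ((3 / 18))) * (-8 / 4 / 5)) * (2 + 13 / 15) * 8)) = -5416875 / 86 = -62986.92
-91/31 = -2.94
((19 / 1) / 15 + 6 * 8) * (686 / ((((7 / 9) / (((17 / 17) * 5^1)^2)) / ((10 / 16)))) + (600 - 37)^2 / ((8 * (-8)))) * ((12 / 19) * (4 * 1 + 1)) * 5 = 2087789545 / 304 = 6867728.77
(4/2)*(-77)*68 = -10472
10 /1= 10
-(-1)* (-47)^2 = 2209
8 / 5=1.60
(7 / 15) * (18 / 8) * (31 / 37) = 651 / 740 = 0.88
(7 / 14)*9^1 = 9 / 2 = 4.50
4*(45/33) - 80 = -820/11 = -74.55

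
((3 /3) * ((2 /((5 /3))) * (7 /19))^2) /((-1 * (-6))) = 294 /9025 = 0.03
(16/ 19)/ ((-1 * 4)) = -0.21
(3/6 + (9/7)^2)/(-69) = -211/6762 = -0.03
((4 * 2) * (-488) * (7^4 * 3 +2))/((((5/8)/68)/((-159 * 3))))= 1459792300032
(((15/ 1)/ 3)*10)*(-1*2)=-100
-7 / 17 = -0.41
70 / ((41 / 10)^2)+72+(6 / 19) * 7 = 2503210 / 31939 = 78.37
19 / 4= 4.75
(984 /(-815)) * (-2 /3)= 656 /815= 0.80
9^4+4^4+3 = 6820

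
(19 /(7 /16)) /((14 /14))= 304 /7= 43.43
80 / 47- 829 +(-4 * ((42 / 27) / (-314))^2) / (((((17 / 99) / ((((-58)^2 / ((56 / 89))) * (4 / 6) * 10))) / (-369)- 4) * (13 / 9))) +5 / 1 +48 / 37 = -16679076194976115389280 / 20315547938897650777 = -821.00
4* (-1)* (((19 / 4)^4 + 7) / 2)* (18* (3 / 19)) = -3567051 / 1216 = -2933.43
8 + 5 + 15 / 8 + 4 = 18.88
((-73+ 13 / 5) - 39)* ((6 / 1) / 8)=-1641 / 20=-82.05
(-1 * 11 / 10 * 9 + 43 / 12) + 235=13721 / 60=228.68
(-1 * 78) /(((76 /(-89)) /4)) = 6942 /19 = 365.37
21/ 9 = 7/ 3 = 2.33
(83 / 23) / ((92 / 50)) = 2075 / 1058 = 1.96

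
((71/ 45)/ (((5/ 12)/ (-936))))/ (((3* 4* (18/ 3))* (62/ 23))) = -42458/ 2325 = -18.26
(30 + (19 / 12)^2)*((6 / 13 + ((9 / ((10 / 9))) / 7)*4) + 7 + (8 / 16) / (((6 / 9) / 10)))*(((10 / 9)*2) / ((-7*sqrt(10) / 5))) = -83448187*sqrt(10) / 825552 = -319.65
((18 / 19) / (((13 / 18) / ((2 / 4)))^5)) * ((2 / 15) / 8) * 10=177147 / 7054567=0.03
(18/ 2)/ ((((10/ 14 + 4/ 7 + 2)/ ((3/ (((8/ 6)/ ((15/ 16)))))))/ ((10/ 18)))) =4725/ 1472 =3.21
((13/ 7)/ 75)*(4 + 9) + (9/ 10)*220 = 104119/ 525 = 198.32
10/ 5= 2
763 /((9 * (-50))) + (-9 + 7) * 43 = -39463 /450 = -87.70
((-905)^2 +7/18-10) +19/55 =819015.73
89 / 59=1.51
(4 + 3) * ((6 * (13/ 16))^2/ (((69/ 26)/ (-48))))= -138411/ 46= -3008.93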